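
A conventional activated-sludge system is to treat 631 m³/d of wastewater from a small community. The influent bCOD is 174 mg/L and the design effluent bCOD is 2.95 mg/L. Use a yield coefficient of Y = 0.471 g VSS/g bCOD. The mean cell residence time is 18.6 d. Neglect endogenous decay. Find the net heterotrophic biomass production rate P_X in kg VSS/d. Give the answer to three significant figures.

No decay correction is needed, so Y_obs = Y = 0.471.
Mass of bCOD removed per day: Q(S₀ − S) = 631 × 171.1 g/m³ = 107.9 kg/d.
Net biomass production P_X = Y_obs × Q·(S₀ − S) = 0.4710 × 107.9 = 50.84 kg VSS/d.

P_X ≈ 50.8 kg VSS/d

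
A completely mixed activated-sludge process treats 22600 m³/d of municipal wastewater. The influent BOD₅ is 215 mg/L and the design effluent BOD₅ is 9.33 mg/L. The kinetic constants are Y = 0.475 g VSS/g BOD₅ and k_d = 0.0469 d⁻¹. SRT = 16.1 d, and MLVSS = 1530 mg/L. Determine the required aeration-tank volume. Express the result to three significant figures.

V ≈ 13200 m³

Steady-state biomass mass balance: V·X·(1 + k_d·θ_c) = Y·Q·(S₀ − S)·θ_c, so V = 0.475 × 22600 × (215 − 9.33) × 16.1 / [1530 × (1 + 0.0469 × 16.1)] = 3.55×10^7 / 2685 = 13238 m³.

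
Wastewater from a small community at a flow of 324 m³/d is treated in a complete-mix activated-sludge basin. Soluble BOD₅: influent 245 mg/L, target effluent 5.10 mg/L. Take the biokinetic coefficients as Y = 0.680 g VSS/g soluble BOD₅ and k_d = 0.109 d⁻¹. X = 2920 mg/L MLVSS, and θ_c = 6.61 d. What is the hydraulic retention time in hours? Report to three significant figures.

From the SRT design equation V = Y Q (S₀−S) θ_c / [X (1 + k_d θ_c)] = 0.680 × 324 × (245 − 5.10) × 6.61 / [2920 × (1 + 0.109 × 6.61)] = 3.49×10^5 / 5024 = 69.54 m³.
HRT = V/Q = 69.54 m³ / 324 m³·d⁻¹ = 0.2146 d × 24 = 5.151 h.

τ ≈ 5.15 h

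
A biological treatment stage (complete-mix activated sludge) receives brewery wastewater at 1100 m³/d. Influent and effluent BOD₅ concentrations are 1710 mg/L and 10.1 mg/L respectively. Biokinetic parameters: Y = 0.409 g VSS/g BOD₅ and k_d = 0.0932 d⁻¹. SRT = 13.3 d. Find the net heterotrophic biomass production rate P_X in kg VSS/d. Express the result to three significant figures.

The observed yield is Y_obs = Y/(1 + k_d·θ_c) = 0.409 / (1 + 0.0932 × 13.3) = 0.409 / 2.240 = 0.1826 g VSS per g BOD₅ removed.
ΔS = 1710 − 10.1 = 1700 mg/L, so the substrate removal rate is 1100 × 1700/1000 = 1870 kg BOD₅/d.
So the net sludge growth is P_X = 0.1826 × 1870 = 341.5 kg VSS/d.

P_X ≈ 341 kg VSS/d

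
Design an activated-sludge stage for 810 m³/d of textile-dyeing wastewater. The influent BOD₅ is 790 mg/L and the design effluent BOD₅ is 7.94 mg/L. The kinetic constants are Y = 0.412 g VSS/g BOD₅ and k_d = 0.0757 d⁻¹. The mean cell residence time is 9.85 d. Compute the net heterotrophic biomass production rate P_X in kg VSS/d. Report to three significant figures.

Y_obs = Y / (1 + k_d θ_c) = 0.412 / (1 + 0.0757 × 9.85) = 0.412 / 1.746 = 0.2360.
ΔS = 790 − 7.94 = 782.1 mg/L, so the substrate removal rate is 810 × 782.1/1000 = 633.5 kg BOD₅/d.
So the net sludge growth is P_X = 0.2360 × 633.5 = 149.5 kg VSS/d.

P_X ≈ 150 kg VSS/d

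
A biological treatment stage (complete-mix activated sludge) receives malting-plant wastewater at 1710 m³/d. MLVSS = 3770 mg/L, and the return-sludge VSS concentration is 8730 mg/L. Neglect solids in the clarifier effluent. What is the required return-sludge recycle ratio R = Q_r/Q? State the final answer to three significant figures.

R = Q_r/Q = X/(X_r − X) = 3770 / (8730 − 3770) = 0.7601.

R ≈ 0.760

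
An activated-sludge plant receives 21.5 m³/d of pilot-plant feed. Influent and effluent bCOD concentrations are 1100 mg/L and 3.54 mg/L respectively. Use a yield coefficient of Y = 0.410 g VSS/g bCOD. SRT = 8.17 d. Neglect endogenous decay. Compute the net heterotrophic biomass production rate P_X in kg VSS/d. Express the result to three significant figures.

P_X ≈ 9.67 kg VSS/d

With endogenous decay neglected, the observed yield equals the true yield: Y_obs = Y = 0.410 g VSS/g bCOD.
Mass of bCOD removed per day: Q(S₀ − S) = 21.5 × 1096 g/m³ = 23.57 kg/d.
P_X = Y_obs · Q(S₀ − S) = 0.4100 × 23.57 = 9.665 kg VSS/d.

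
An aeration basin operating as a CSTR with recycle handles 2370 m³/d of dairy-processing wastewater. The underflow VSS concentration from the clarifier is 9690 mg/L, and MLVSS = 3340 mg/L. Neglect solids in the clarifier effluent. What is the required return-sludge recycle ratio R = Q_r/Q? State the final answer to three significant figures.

R ≈ 0.526

Mass balance around the secondary clarifier (neglecting effluent solids): R = X / (X_r − X) = 3340 / (9690 − 3340) = 0.5260.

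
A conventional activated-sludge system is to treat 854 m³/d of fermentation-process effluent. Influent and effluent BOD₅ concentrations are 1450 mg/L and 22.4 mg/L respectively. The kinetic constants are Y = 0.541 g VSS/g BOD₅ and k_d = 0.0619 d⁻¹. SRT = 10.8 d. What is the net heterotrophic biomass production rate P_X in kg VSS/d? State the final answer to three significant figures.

P_X ≈ 395 kg VSS/d

Y_obs = Y / (1 + k_d θ_c) = 0.541 / (1 + 0.0619 × 10.8) = 0.541 / 1.669 = 0.3242.
ΔS = 1450 − 22.4 = 1428 mg/L, so the substrate removal rate is 854 × 1428/1000 = 1219 kg BOD₅/d.
P_X = Y_obs · Q(S₀ − S) = 0.3242 × 1219 = 395.3 kg VSS/d.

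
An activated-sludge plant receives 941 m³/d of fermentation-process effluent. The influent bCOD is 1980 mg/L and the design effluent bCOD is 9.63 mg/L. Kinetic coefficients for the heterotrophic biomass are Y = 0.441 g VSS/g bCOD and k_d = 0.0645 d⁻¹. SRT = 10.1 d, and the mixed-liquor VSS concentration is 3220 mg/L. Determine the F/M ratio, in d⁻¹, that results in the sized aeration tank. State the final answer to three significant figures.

From the SRT design equation V = Y Q (S₀−S) θ_c / [X (1 + k_d θ_c)] = 0.441 × 941 × (1980 − 9.63) × 10.1 / [3220 × (1 + 0.0645 × 10.1)] = 8.26×10^6 / 5318 = 1553 m³.
F/M = applied load / biomass = Q·S₀/(V·X) = 941 × 1980 / (1553 × 3220) = 0.3726 d⁻¹.

F/M ≈ 0.373 d⁻¹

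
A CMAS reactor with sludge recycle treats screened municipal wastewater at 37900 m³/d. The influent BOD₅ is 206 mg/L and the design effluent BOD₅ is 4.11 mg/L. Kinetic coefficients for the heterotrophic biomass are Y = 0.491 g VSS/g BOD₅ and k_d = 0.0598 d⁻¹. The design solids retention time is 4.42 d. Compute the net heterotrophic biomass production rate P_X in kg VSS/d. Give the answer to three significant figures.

Correct the yield for decay: Y_obs = Y/(1 + k_d θ_c) = 0.491 / (1 + 0.0598 × 4.42) = 0.491 / 1.264 = 0.3884.
ΔS = 206 − 4.11 = 201.9 mg/L, so the substrate removal rate is 37900 × 201.9/1000 = 7652 kg BOD₅/d.
So the net sludge growth is P_X = 0.3884 × 7652 = 2972 kg VSS/d.

P_X ≈ 2970 kg VSS/d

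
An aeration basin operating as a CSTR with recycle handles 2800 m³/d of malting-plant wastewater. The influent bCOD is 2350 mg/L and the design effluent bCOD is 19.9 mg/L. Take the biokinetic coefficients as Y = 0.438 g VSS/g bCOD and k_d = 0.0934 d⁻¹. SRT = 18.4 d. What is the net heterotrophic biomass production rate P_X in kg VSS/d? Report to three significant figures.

Observed yield with endogenous decay: Y_obs = Y / (1 + k_d·θ_c) = 0.438 / (1 + 0.0934 × 18.4) = 0.438 / 2.719 = 0.1611 g VSS/g bCOD.
ΔS = 2350 − 19.9 = 2330 mg/L, so the substrate removal rate is 2800 × 2330/1000 = 6524 kg bCOD/d.
Biomass produced: P_X = Y_obs·Q·ΔS = 0.1611 × 6524 ≈ 1051 kg VSS/d.

P_X ≈ 1050 kg VSS/d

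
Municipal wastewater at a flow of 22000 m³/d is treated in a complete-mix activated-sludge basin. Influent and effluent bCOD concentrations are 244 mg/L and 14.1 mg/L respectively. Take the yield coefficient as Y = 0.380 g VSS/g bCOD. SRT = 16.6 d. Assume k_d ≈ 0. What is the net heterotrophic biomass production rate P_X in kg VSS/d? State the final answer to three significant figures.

P_X ≈ 1920 kg VSS/d

Since k_d ≈ 0, Y_obs = Y = 0.380 g VSS/g bCOD.
Substrate removed = Q·(S₀ − S) = 22000 m³/d × (244 − 14.1) g/m³ = 5.06×10^6 g/d = 5058 kg/d.
Biomass produced: P_X = Y_obs·Q·ΔS = 0.3800 × 5058 ≈ 1922 kg VSS/d.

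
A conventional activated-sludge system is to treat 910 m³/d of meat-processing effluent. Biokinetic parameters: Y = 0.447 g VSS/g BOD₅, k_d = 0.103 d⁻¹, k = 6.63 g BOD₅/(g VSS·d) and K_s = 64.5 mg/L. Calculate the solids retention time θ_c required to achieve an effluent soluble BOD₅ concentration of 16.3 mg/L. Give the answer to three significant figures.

θ_c ≈ 2.02 d

At the target effluent, Y k S/(K_s+S) = 0.447×6.63×16.3/80.80 = 0.5979 d⁻¹.
Then 1/θ_c = μ − k_d = 0.5979 − 0.103 = 0.4949 d⁻¹, giving θ_c = 2.021 d.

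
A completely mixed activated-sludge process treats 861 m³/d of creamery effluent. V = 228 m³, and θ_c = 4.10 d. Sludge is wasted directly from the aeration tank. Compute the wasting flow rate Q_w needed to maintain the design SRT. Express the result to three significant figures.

With mixed-liquor wasting, θ_c = V/Q_w, so Q_w = V/θ_c = 228.0/4.10 = 55.61 m³/d.

Q_w ≈ 55.6 m³/d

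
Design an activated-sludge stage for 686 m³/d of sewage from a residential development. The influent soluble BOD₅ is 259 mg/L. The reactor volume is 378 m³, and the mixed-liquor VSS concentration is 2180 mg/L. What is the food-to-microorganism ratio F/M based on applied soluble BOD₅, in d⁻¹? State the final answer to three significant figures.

F/M = applied load / biomass = Q·S₀/(V·X) = 686 × 259 / (378.0 × 2180) = 0.2156 d⁻¹.

F/M ≈ 0.216 d⁻¹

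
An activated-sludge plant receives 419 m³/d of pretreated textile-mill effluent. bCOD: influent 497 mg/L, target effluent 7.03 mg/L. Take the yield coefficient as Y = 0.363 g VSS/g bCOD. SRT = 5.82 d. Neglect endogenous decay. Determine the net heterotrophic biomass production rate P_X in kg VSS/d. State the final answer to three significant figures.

Since k_d ≈ 0, Y_obs = Y = 0.363 g VSS/g bCOD.
Q·(S₀ − S) = 419 × (497 − 7.03) × 10⁻³ = 205.3 kg/d removed.
Biomass produced: P_X = Y_obs·Q·ΔS = 0.3630 × 205.3 ≈ 74.52 kg VSS/d.

P_X ≈ 74.5 kg VSS/d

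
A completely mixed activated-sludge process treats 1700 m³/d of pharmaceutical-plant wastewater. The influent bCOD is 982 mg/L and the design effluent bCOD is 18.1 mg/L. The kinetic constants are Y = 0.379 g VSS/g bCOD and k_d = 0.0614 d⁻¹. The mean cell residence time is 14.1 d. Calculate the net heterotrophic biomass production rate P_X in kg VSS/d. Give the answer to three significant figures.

Correct the yield for decay: Y_obs = Y/(1 + k_d θ_c) = 0.379 / (1 + 0.0614 × 14.1) = 0.379 / 1.866 = 0.2031.
ΔS = 982 − 18.1 = 963.9 mg/L, so the substrate removal rate is 1700 × 963.9/1000 = 1639 kg bCOD/d.
Biomass produced: P_X = Y_obs·Q·ΔS = 0.2031 × 1639 ≈ 332.9 kg VSS/d.

P_X ≈ 333 kg VSS/d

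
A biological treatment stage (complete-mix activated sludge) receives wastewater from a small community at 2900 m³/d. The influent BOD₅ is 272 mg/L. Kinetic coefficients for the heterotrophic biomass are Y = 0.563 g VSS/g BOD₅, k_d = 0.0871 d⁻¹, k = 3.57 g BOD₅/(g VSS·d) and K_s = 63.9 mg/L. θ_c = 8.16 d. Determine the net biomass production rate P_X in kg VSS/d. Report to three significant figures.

P_X ≈ 252 kg VSS/d

Effluent substrate depends only on kinetics and SRT: S = K_s(1 + k_d θ_c) / [θ_c(Yk − k_d) − 1] = 63.9 × (1 + 0.0871 × 8.16) / [8.16 × (0.563 × 3.57 − 0.0871) − 1] = 109.3 / 14.69 = 7.441 mg/L.
Observed yield with endogenous decay: Y_obs = Y / (1 + k_d·θ_c) = 0.563 / (1 + 0.0871 × 8.16) = 0.563 / 1.711 = 0.3291 g VSS/g BOD₅.
Q·(S₀ − S) = 2900 × (272 − 7.44) × 10⁻³ = 767.2 kg/d removed.
P_X = Y_obs · Q(S₀ − S) = 0.3291 × 767.2 = 252.5 kg VSS/d.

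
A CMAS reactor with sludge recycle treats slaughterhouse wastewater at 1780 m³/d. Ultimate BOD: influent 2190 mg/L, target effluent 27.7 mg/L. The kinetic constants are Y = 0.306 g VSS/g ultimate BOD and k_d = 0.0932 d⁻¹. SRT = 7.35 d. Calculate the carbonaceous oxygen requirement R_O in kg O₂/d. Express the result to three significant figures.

R_O ≈ 2860 kg O₂/d

The observed yield is Y_obs = Y/(1 + k_d·θ_c) = 0.306 / (1 + 0.0932 × 7.35) = 0.306 / 1.685 = 0.1816 g VSS per g ultimate BOD removed.
Mass of ultimate BOD removed per day: Q(S₀ − S) = 1780 × 2162 g/m³ = 3849 kg/d.
Biomass synthesised: P_X = Y_obs × 3849 = 699.0 kg VSS/d.
R_O = Q·ΔS − 1.42 P_X = 3849 − 992.5 = 2856 kg O₂/d.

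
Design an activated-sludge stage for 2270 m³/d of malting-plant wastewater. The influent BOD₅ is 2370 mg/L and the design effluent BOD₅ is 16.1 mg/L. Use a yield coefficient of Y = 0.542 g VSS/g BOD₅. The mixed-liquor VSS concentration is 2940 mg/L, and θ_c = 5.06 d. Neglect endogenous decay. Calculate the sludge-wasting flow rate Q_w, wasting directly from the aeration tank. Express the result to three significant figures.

Q_w ≈ 985 m³/d

V·X = Y·Q·ΔS·θ_c gives V = 0.542 × 2270 × (2370 − 16.1) × 5.06 / 2940 = 4984 m³.
Wasting from the aeration tank: Q_w = V / θ_c = 4984 / 5.06 = 985.1 m³/d.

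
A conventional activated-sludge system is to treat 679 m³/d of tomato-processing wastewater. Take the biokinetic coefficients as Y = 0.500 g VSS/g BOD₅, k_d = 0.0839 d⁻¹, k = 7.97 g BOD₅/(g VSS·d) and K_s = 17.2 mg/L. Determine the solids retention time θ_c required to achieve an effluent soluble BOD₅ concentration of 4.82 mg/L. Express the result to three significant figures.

At the target effluent, Y k S/(K_s+S) = 0.500×7.97×4.82/22.02 = 0.8723 d⁻¹.
1/θ_c = 0.8723 − 0.0839 = 0.7884 d⁻¹, so θ_c = 1.268 d.

θ_c ≈ 1.27 d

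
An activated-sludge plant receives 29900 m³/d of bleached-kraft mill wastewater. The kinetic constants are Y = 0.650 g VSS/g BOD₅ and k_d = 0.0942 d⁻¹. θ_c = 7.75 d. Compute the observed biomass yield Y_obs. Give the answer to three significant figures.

Y_obs ≈ 0.376 g VSS/g BOD₅

Correct the yield for decay: Y_obs = Y/(1 + k_d θ_c) = 0.650 / (1 + 0.0942 × 7.75) = 0.650 / 1.730 = 0.3757.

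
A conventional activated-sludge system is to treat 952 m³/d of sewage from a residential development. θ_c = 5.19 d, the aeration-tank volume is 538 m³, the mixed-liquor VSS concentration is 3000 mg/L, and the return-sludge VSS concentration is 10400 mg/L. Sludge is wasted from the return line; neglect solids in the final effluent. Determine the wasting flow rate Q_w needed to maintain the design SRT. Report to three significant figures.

Q_w ≈ 29.9 m³/d

θ_c = V·X/(Q_w·X_r) when wasting from the recycle, so Q_w = V·X/(θ_c·X_r) = 538.0 × 3000 / (5.19 × 10400) = 29.90 m³/d.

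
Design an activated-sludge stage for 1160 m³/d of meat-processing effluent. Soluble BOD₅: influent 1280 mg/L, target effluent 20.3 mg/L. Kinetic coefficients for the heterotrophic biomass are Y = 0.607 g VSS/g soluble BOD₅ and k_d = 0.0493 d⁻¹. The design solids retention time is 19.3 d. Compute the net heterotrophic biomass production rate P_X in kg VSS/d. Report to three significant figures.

P_X ≈ 455 kg VSS/d

Observed yield with endogenous decay: Y_obs = Y / (1 + k_d·θ_c) = 0.607 / (1 + 0.0493 × 19.3) = 0.607 / 1.951 = 0.3110 g VSS/g soluble BOD₅.
ΔS = 1280 − 20.3 = 1260 mg/L, so the substrate removal rate is 1160 × 1260/1000 = 1461 kg soluble BOD₅/d.
Biomass produced: P_X = Y_obs·Q·ΔS = 0.3110 × 1461 ≈ 454.5 kg VSS/d.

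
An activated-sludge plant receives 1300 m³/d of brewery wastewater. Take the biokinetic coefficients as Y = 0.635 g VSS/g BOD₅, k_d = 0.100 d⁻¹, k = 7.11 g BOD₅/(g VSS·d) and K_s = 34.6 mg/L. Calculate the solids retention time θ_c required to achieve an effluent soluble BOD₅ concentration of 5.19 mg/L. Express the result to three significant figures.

θ_c ≈ 2.05 d

Specific growth rate at S = 5.19 mg/L: μ = YkS/(K_s+S) = 0.635·7.11·5.19/(34.6+5.19) = 0.5889 d⁻¹.
θ_c = 1/(μ − k_d) = 1/(0.5889 − 0.100) = 1/0.4889 = 2.045 d.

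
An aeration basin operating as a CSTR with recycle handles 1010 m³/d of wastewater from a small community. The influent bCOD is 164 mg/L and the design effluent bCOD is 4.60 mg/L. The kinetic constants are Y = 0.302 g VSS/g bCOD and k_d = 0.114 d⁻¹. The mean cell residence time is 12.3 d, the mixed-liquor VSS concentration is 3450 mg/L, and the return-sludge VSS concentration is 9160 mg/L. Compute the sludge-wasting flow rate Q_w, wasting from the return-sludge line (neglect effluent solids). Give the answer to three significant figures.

Steady-state biomass mass balance: V·X·(1 + k_d·θ_c) = Y·Q·(S₀ − S)·θ_c, so V = 0.302 × 1010 × (164 − 4.60) × 12.3 / [3450 × (1 + 0.114 × 12.3)] = 5.98×10^5 / 8288 = 72.16 m³.
θ_c = V·X/(Q_w·X_r) when wasting from the recycle, so Q_w = V·X/(θ_c·X_r) = 72.16 × 3450 / (12.3 × 9160) = 2.210 m³/d.

Q_w ≈ 2.21 m³/d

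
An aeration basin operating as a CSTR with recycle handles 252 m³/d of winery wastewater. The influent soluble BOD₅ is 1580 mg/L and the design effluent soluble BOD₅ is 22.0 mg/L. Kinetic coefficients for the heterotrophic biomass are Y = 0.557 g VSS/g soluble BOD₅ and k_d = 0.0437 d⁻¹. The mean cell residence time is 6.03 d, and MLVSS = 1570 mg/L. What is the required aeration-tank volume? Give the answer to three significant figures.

Rearranging the biomass balance for a CMAS with decay, V = Y·Q·ΔS·θ_c / [X·(1+k_d θ_c)] = 0.557 × 252 × (1580 − 22.0) × 6.03 / [1570 × (1 + 0.0437 × 6.03)] = 1.32×10^6 / 1984 = 664.8 m³.

V ≈ 665 m³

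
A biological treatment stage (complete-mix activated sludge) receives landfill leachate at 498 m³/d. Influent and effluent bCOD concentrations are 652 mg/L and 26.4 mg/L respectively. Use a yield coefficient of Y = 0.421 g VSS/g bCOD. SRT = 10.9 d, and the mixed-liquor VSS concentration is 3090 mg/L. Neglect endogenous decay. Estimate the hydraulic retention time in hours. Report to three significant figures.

τ ≈ 22.3 h

Biomass mass balance (decay neglected): V·X = Y·Q·(S₀ − S)·θ_c, so V = 0.421 × 498 × (652 − 26.4) × 10.9 / 3090 = 462.7 m³.
τ = V/Q = 462.7/498 = 0.9291 d, or 22.30 h.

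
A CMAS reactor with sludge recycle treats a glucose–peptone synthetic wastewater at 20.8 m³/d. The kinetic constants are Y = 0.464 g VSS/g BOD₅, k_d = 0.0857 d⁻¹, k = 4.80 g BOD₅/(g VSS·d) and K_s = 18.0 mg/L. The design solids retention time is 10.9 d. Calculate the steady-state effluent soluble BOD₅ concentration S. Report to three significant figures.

S ≈ 1.56 mg/L

From the Monod/SRT balance for a CMAS, S = K_s·(1+k_d θ_c)/[θ_c·(Y k − k_d) − 1] = 18.0 × (1 + 0.0857 × 10.9) / [10.9 × (0.464 × 4.80 − 0.0857) − 1] = 34.81 / 22.34 = 1.558 mg/L.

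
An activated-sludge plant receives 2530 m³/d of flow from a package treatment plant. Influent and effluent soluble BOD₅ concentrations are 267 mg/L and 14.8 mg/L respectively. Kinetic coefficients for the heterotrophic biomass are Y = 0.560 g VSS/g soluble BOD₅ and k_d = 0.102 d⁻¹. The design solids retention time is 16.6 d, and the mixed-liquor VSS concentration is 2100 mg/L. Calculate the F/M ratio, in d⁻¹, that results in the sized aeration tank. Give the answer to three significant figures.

From the SRT design equation V = Y Q (S₀−S) θ_c / [X (1 + k_d θ_c)] = 0.560 × 2530 × (267 − 14.8) × 16.6 / [2100 × (1 + 0.102 × 16.6)] = 5.93×10^6 / 5656 = 1049 m³.
F/M = applied load / biomass = Q·S₀/(V·X) = 2530 × 267 / (1049 × 2100) = 0.3067 d⁻¹.

F/M ≈ 0.307 d⁻¹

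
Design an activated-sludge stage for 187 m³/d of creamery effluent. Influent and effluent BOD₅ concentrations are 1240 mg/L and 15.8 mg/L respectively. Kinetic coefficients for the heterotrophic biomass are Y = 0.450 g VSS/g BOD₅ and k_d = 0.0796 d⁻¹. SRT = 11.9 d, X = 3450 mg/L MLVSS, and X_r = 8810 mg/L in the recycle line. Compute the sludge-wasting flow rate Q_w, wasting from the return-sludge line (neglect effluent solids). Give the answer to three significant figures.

Rearranging the biomass balance for a CMAS with decay, V = Y·Q·ΔS·θ_c / [X·(1+k_d θ_c)] = 0.450 × 187 × (1240 − 15.8) × 11.9 / [3450 × (1 + 0.0796 × 11.9)] = 1.23×10^6 / 6718 = 182.5 m³.
θ_c = V·X/(Q_w·X_r) when wasting from the recycle, so Q_w = V·X/(θ_c·X_r) = 182.5 × 3450 / (11.9 × 8810) = 6.005 m³/d.

Q_w ≈ 6.00 m³/d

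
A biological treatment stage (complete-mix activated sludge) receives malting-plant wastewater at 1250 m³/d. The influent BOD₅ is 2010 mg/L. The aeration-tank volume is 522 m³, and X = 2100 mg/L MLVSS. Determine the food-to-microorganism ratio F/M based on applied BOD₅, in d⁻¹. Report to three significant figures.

Food-to-microorganism ratio F/M = Q S₀ / (V X) = 1250 × 2010 / (522.0 × 2100) = 2.292 d⁻¹.

F/M ≈ 2.29 d⁻¹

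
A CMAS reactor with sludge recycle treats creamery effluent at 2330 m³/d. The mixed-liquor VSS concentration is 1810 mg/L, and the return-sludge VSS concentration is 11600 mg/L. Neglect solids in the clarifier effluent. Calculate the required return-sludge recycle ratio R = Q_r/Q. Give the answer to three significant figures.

R ≈ 0.185

R = Q_r/Q = X/(X_r − X) = 1810 / (11600 − 1810) = 0.1849.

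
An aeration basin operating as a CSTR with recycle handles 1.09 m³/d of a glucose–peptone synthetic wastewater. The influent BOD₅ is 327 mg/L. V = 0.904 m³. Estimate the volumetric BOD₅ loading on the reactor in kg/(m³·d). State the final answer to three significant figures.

L_v = Q S₀ / V = 1.09 × 327 × 10⁻³ / 0.9040 = 0.3943 kg/(m³·d).

L_v ≈ 0.394 kg BOD₅/(m³·d)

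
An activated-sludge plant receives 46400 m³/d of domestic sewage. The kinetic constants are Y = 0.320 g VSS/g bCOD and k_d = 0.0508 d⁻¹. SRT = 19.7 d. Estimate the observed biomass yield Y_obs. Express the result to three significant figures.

Observed yield with endogenous decay: Y_obs = Y / (1 + k_d·θ_c) = 0.320 / (1 + 0.0508 × 19.7) = 0.320 / 2.001 = 0.1599 g VSS/g bCOD.

Y_obs ≈ 0.160 g VSS/g bCOD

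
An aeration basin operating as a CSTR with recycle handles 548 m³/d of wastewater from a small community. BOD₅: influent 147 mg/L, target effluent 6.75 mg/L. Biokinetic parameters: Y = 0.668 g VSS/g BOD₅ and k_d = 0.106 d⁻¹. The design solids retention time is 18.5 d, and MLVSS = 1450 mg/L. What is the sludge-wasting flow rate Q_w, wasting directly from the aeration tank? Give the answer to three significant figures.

Q_w ≈ 12.0 m³/d

Rearranging the biomass balance for a CMAS with decay, V = Y·Q·ΔS·θ_c / [X·(1+k_d θ_c)] = 0.668 × 548 × (147 − 6.75) × 18.5 / [1450 × (1 + 0.106 × 18.5)] = 9.5×10^5 / 4293 = 221.2 m³.
For wasting at MLVSS concentration, Q_w = V/θ_c = 221.2/18.5 = 11.96 m³/d.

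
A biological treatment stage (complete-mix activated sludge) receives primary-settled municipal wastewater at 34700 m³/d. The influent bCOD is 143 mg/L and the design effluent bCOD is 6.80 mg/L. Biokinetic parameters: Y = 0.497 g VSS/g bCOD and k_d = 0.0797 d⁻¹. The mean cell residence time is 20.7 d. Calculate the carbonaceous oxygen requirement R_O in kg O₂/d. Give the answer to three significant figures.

Y_obs = Y / (1 + k_d θ_c) = 0.497 / (1 + 0.0797 × 20.7) = 0.497 / 2.650 = 0.1876.
ΔS = 143 − 6.80 = 136.2 mg/L, so the substrate removal rate is 34700 × 136.2/1000 = 4726 kg bCOD/d.
Biomass synthesised: P_X = Y_obs × 4726 = 886.4 kg VSS/d.
R_O = Q·(S₀ − S) − 1.42·P_X = 4726 − 1.42 × 886.4 = 3467 kg O₂/d.

R_O ≈ 3470 kg O₂/d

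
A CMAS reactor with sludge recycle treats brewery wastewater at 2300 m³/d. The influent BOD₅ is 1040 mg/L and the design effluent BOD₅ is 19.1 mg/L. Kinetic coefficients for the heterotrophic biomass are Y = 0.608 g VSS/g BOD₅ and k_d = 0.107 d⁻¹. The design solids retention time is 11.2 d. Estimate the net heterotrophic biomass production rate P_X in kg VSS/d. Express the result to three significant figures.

P_X ≈ 649 kg VSS/d

Y_obs = Y / (1 + k_d θ_c) = 0.608 / (1 + 0.107 × 11.2) = 0.608 / 2.198 = 0.2766.
Mass of BOD₅ removed per day: Q(S₀ − S) = 2300 × 1021 g/m³ = 2348 kg/d.
Biomass produced: P_X = Y_obs·Q·ΔS = 0.2766 × 2348 ≈ 649.4 kg VSS/d.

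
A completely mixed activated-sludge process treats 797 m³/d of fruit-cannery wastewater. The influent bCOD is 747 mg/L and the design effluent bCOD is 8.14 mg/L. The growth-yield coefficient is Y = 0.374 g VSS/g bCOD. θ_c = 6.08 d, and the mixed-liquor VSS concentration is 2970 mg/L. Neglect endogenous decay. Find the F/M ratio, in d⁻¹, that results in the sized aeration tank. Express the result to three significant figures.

F/M ≈ 0.445 d⁻¹

With k_d = 0 the design equation reduces to V = Y Q (S₀−S) θ_c / X = 0.374 × 797 × (747 − 8.14) × 6.08 / 2970 = 450.9 m³.
Food-to-microorganism ratio F/M = Q S₀ / (V X) = 797 × 747 / (450.9 × 2970) = 0.4446 d⁻¹.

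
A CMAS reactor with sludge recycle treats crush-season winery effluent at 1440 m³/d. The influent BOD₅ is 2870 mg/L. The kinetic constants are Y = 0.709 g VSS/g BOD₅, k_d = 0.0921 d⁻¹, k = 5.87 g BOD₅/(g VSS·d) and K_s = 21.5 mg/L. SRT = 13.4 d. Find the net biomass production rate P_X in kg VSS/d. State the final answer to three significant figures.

From the Monod/SRT balance for a CMAS, S = K_s·(1+k_d θ_c)/[θ_c·(Y k − k_d) − 1] = 21.5 × (1 + 0.0921 × 13.4) / [13.4 × (0.709 × 5.87 − 0.0921) − 1] = 48.03 / 53.53 = 0.8973 mg/L.
Y_obs = Y / (1 + k_d θ_c) = 0.709 / (1 + 0.0921 × 13.4) = 0.709 / 2.234 = 0.3173.
Q·(S₀ − S) = 1440 × (2870 − 0.897) × 10⁻³ = 4132 kg/d removed.
Biomass produced: P_X = Y_obs·Q·ΔS = 0.3173 × 4132 ≈ 1311 kg VSS/d.

P_X ≈ 1310 kg VSS/d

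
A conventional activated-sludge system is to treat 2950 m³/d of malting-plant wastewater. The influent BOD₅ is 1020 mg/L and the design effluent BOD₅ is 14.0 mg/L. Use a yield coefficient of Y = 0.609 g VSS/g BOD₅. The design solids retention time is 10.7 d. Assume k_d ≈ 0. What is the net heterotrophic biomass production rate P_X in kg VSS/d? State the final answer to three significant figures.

P_X ≈ 1810 kg VSS/d

No decay correction is needed, so Y_obs = Y = 0.609.
ΔS = 1020 − 14.0 = 1006 mg/L, so the substrate removal rate is 2950 × 1006/1000 = 2968 kg BOD₅/d.
So the net sludge growth is P_X = 0.6090 × 2968 = 1807 kg VSS/d.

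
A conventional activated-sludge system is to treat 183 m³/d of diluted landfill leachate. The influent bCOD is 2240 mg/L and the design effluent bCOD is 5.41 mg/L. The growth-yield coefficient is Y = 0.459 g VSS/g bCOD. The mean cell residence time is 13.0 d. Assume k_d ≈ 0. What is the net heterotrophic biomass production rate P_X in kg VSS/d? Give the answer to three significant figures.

With endogenous decay neglected, the observed yield equals the true yield: Y_obs = Y = 0.459 g VSS/g bCOD.
ΔS = 2240 − 5.41 = 2235 mg/L, so the substrate removal rate is 183 × 2235/1000 = 408.9 kg bCOD/d.
So the net sludge growth is P_X = 0.4590 × 408.9 = 187.7 kg VSS/d.

P_X ≈ 188 kg VSS/d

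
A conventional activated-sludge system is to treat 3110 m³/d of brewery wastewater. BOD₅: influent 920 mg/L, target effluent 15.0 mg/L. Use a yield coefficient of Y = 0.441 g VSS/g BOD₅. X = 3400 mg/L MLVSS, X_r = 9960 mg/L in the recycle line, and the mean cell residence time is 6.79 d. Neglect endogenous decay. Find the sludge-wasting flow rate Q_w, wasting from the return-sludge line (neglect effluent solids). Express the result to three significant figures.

With k_d = 0 the design equation reduces to V = Y Q (S₀−S) θ_c / X = 0.441 × 3110 × (920 − 15.0) × 6.79 / 3400 = 2479 m³.
Q_w = (V·X)/(θ_c X_r) = 2479 × 3400 / (6.79 × 9960) = 124.6 m³/d.

Q_w ≈ 125 m³/d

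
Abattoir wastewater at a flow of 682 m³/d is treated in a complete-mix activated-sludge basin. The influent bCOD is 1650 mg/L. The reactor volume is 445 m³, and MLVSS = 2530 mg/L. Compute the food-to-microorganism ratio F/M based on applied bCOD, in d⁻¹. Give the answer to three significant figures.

F/M ≈ 1.000 d⁻¹

Food-to-microorganism ratio F/M = Q S₀ / (V X) = 682 × 1650 / (445.0 × 2530) = 0.9995 d⁻¹.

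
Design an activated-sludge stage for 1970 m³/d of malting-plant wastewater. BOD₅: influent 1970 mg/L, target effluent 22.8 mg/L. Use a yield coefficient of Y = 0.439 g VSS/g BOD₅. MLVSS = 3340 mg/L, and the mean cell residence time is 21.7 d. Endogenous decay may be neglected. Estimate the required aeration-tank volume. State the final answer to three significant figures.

V ≈ 10900 m³

With k_d = 0 the design equation reduces to V = Y Q (S₀−S) θ_c / X = 0.439 × 1970 × (1970 − 22.8) × 21.7 / 3340 = 10941 m³.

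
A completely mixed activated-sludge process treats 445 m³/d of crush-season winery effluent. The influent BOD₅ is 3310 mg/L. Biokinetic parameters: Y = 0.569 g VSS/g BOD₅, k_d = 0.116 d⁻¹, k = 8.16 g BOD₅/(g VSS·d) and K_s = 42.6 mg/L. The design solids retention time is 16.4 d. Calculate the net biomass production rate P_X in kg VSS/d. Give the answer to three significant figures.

From the Monod/SRT balance for a CMAS, S = K_s·(1+k_d θ_c)/[θ_c·(Y k − k_d) − 1] = 42.6 × (1 + 0.116 × 16.4) / [16.4 × (0.569 × 8.16 − 0.116) − 1] = 123.6 / 73.24 = 1.688 mg/L.
Y_obs = Y / (1 + k_d θ_c) = 0.569 / (1 + 0.116 × 16.4) = 0.569 / 2.902 = 0.1960.
ΔS = 3310 − 1.69 = 3308 mg/L, so the substrate removal rate is 445 × 3308/1000 = 1472 kg BOD₅/d.
So the net sludge growth is P_X = 0.1960 × 1472 = 288.6 kg VSS/d.

P_X ≈ 289 kg VSS/d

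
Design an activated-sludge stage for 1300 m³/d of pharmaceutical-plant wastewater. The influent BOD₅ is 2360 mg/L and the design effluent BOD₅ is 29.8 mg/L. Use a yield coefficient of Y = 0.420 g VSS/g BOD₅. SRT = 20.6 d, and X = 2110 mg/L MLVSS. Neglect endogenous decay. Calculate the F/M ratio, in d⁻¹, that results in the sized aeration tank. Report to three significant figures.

F/M ≈ 0.117 d⁻¹

Biomass mass balance (decay neglected): V·X = Y·Q·(S₀ − S)·θ_c, so V = 0.420 × 1300 × (2360 − 29.8) × 20.6 / 2110 = 12421 m³.
F/M = Q·S₀ / (V·X) = 1300 × 2360 / (12421 × 2110) = 0.1171 g BOD₅·(g VSS·d)⁻¹.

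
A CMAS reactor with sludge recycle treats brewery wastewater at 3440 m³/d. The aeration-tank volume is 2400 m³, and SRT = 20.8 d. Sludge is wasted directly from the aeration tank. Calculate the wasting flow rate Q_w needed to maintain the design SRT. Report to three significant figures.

Q_w ≈ 115 m³/d

With mixed-liquor wasting, θ_c = V/Q_w, so Q_w = V/θ_c = 2400/20.8 = 115.4 m³/d.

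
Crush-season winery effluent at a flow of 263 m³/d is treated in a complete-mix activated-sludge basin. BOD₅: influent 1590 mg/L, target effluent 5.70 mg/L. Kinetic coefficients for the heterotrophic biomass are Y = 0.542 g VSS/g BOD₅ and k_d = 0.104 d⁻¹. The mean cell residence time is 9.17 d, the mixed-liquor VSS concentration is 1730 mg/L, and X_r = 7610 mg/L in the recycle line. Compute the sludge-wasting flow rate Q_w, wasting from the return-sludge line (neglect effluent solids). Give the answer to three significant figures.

Q_w ≈ 15.2 m³/d

Steady-state biomass mass balance: V·X·(1 + k_d·θ_c) = Y·Q·(S₀ − S)·θ_c, so V = 0.542 × 263 × (1590 − 5.70) × 9.17 / [1730 × (1 + 0.104 × 9.17)] = 2.07×10^6 / 3380 = 612.7 m³.
θ_c = V·X/(Q_w·X_r) when wasting from the recycle, so Q_w = V·X/(θ_c·X_r) = 612.7 × 1730 / (9.17 × 7610) = 15.19 m³/d.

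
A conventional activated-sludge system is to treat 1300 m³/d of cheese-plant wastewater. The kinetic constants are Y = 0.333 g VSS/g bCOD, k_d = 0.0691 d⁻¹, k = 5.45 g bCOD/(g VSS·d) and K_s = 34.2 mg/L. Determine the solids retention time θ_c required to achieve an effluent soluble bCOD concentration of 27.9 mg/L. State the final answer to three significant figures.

θ_c ≈ 1.34 d

From 1/θ_c = Y·k·S/(K_s + S) − k_d: Y·k·S/(K_s+S) = 0.333 × 5.45 × 27.9 / (34.2 + 27.9) = 0.8154 d⁻¹.
θ_c = 1/(μ − k_d) = 1/(0.8154 − 0.0691) = 1/0.7463 = 1.340 d.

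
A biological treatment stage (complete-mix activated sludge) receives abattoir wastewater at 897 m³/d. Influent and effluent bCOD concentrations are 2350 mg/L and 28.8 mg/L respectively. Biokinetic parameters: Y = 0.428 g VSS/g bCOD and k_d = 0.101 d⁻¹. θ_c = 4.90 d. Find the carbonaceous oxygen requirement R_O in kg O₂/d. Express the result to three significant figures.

The observed yield is Y_obs = Y/(1 + k_d·θ_c) = 0.428 / (1 + 0.101 × 4.90) = 0.428 / 1.495 = 0.2863 g VSS per g bCOD removed.
Substrate removed = Q·(S₀ − S) = 897 m³/d × (2350 − 28.8) g/m³ = 2.08×10^6 g/d = 2082 kg/d.
Biomass synthesised: P_X = Y_obs × 2082 = 596.1 kg VSS/d.
Carbonaceous O₂ demand = substrate oxidised − cell-mass equivalent = 2082 − 1.42 × 596.1 = 1236 kg O₂/d.

R_O ≈ 1240 kg O₂/d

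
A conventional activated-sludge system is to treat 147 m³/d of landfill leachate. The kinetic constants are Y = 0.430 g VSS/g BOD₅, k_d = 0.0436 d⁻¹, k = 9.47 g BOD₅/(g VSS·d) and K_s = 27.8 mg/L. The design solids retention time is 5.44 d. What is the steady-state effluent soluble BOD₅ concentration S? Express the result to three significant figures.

Effluent substrate depends only on kinetics and SRT: S = K_s(1 + k_d θ_c) / [θ_c(Yk − k_d) − 1] = 27.8 × (1 + 0.0436 × 5.44) / [5.44 × (0.430 × 9.47 − 0.0436) − 1] = 34.39 / 20.92 = 1.644 mg/L.

S ≈ 1.64 mg/L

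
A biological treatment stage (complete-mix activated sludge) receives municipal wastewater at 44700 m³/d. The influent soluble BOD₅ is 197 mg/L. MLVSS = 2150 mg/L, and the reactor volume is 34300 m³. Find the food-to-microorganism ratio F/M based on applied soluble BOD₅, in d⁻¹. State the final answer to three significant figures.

Food-to-microorganism ratio F/M = Q S₀ / (V X) = 44700 × 197 / (34300 × 2150) = 0.1194 d⁻¹.

F/M ≈ 0.119 d⁻¹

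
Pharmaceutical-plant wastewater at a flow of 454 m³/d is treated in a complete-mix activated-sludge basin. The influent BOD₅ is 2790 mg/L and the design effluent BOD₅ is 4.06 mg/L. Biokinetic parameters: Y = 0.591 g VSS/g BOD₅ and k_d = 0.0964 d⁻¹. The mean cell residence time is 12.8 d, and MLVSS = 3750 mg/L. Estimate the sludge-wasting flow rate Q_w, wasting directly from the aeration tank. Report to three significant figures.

Q_w ≈ 89.2 m³/d

Rearranging the biomass balance for a CMAS with decay, V = Y·Q·ΔS·θ_c / [X·(1+k_d θ_c)] = 0.591 × 454 × (2790 − 4.06) × 12.8 / [3750 × (1 + 0.0964 × 12.8)] = 9.57×10^6 / 8377 = 1142 m³.
Wasting from the aeration tank: Q_w = V / θ_c = 1142 / 12.8 = 89.23 m³/d.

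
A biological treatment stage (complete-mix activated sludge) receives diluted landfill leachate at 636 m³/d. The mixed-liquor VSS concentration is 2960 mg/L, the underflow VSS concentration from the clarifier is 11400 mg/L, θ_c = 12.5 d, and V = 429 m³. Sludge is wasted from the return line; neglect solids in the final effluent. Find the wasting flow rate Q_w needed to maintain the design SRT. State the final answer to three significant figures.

Q_w ≈ 8.91 m³/d

Q_w = (V·X)/(θ_c X_r) = 429.0 × 2960 / (12.5 × 11400) = 8.911 m³/d.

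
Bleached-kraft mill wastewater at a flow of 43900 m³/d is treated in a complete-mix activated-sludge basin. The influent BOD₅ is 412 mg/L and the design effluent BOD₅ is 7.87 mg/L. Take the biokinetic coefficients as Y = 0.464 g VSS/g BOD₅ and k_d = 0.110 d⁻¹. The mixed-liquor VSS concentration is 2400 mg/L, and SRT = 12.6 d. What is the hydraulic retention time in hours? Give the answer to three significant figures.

τ ≈ 9.90 h

From the SRT design equation V = Y Q (S₀−S) θ_c / [X (1 + k_d θ_c)] = 0.464 × 43900 × (412 − 7.87) × 12.6 / [2400 × (1 + 0.110 × 12.6)] = 1.04×10^8 / 5726 = 18113 m³.
HRT = V/Q = 18113 m³ / 43900 m³·d⁻¹ = 0.4126 d × 24 = 9.902 h.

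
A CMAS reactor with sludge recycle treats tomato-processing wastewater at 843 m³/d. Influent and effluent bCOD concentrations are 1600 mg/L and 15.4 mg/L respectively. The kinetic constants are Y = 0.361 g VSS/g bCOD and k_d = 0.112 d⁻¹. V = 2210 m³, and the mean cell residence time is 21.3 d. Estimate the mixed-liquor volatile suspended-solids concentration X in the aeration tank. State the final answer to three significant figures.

X = Y·Q·ΔS·θ_c / [V·(1 + k_d θ_c)] = 0.361 × 843 × (1600 − 15.4) × 21.3 / [2210 × (1 + 0.112 × 21.3)] = 1373 mg/L.

X ≈ 1370 mg/L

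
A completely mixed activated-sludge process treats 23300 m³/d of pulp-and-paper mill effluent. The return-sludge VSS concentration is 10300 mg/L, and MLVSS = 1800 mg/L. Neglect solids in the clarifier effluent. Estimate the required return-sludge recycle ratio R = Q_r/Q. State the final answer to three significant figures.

R ≈ 0.212

Mass balance around the secondary clarifier (neglecting effluent solids): R = X / (X_r − X) = 1800 / (10300 − 1800) = 0.2118.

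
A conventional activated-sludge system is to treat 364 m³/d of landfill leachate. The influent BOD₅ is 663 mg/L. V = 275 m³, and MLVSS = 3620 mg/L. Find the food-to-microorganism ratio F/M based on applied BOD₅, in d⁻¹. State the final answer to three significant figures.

F/M ≈ 0.242 d⁻¹

F/M = Q·S₀ / (V·X) = 364 × 663 / (275.0 × 3620) = 0.2424 g BOD₅·(g VSS·d)⁻¹.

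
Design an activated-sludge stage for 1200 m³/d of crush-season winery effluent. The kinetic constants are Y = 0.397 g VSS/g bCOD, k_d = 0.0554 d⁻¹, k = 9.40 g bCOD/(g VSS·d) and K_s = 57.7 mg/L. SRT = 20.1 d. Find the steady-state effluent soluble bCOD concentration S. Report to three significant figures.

For a completely mixed reactor with recycle the Lawrence–McCarty relation gives S = K_s·(1 + k_d·θ_c) / [θ_c·(Y·k − k_d) − 1] = 57.7 × (1 + 0.0554 × 20.1) / [20.1 × (0.397 × 9.40 − 0.0554) − 1] = 122.0 / 72.90 = 1.673 mg/L.

S ≈ 1.67 mg/L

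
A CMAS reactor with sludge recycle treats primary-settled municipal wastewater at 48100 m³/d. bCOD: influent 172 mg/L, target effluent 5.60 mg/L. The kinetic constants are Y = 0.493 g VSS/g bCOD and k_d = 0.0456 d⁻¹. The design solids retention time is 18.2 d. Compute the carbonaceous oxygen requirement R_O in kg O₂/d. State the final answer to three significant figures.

R_O ≈ 4940 kg O₂/d

The observed yield is Y_obs = Y/(1 + k_d·θ_c) = 0.493 / (1 + 0.0456 × 18.2) = 0.493 / 1.830 = 0.2694 g VSS per g bCOD removed.
Substrate removed = Q·(S₀ − S) = 48100 m³/d × (172 − 5.60) g/m³ = 8×10^6 g/d = 8004 kg/d.
Net sludge production P_X = 0.2694 × 8004 = 2156 kg VSS/d.
R_O = Q·(S₀ − S) − 1.42·P_X = 8004 − 1.42 × 2156 = 4942 kg O₂/d.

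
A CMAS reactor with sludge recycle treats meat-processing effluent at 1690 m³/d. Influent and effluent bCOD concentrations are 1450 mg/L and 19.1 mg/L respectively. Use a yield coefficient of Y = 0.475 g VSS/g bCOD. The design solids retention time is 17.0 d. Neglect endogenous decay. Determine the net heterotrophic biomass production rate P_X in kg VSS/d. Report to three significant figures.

P_X ≈ 1150 kg VSS/d

With endogenous decay neglected, the observed yield equals the true yield: Y_obs = Y = 0.475 g VSS/g bCOD.
Q·(S₀ − S) = 1690 × (1450 − 19.1) × 10⁻³ = 2418 kg/d removed.
Net biomass production P_X = Y_obs × Q·(S₀ − S) = 0.4750 × 2418 = 1149 kg VSS/d.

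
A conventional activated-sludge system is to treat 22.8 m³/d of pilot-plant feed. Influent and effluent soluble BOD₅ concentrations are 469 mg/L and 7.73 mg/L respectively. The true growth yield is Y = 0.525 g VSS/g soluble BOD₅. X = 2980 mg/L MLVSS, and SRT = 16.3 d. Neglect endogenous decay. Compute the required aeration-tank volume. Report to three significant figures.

V ≈ 30.2 m³

With k_d = 0 the design equation reduces to V = Y Q (S₀−S) θ_c / X = 0.525 × 22.8 × (469 − 7.73) × 16.3 / 2980 = 30.20 m³.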